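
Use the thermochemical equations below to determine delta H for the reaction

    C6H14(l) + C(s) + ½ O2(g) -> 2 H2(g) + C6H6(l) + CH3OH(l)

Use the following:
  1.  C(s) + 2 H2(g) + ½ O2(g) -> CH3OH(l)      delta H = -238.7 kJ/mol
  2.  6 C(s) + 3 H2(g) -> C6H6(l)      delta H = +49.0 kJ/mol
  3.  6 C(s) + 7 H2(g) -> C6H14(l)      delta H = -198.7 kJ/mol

eq. 1 as written (CH3OH(l) already on the product side): -238.7 kJ/mol
eq. 2 as written (C6H6(l) already on the product side): +49.0 kJ/mol
eq. 3 reversed (C6H14(l) must end up as a reactant): +198.7 kJ/mol
By Hess's law, delta H = (1)·(-238.7) + (1)·(+49.0) + (-1)·(-198.7) = 9.0 kJ/mol

delta H = 9.0 kJ/mol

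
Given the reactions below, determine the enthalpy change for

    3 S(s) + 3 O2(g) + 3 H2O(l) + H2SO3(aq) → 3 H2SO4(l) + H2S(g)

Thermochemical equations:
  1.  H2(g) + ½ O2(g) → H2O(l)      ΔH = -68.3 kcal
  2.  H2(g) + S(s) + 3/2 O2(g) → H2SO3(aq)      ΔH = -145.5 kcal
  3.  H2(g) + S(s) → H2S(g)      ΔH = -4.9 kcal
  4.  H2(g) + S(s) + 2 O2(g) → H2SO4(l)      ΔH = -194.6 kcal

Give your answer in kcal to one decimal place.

ΔH = -238.3 kcal

eq. 1 reversed and × 3 (reverse to put H2O(l) on the reactant side; scale by 3 for the 3 H2O(l)): (-3)·(-68.3) = +204.9 kcal
eq. 2 reversed (reverse to put H2SO3(aq) on the reactant side): +145.5 kcal
eq. 3 as written (H2S(g) already on the product side): -4.9 kcal
eq. 4 × 3 (scale by 3 for the 3 H2SO4(l)): (3)·(-194.6) = -583.8 kcal
ΔH = (+204.9) + (+145.5) + (-4.9) + (-583.8) = -238.3 kcal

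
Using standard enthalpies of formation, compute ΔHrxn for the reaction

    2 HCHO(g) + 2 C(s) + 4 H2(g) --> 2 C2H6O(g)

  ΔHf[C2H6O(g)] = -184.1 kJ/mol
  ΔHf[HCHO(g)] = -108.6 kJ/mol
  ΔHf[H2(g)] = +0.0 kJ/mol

ΔHrxn = -151.0 kJ/mol

Products: 2·(-184.1) = -368.2
Reactants: 2·(-108.6) + 2·(+0.0) + 4·(+0.0) = -217.2
ΔHrxn = (-368.2) − (-217.2) = -151.0 kJ/mol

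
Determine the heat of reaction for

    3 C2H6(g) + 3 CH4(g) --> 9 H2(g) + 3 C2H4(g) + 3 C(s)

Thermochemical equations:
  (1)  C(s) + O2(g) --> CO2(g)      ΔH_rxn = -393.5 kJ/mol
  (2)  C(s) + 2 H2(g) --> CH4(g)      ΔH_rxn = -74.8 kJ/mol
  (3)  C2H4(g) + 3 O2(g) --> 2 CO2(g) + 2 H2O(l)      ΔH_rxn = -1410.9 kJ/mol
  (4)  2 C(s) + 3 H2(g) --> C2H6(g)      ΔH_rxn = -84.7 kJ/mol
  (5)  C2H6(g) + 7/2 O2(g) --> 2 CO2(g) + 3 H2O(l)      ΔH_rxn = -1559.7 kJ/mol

ΔH_rxn = 635.4 kJ/mol

(1) × 2: (2)·(-393.5) = -787.0 kJ/mol
(2) reversed and × 3 (reverse to put CH4(g) on the reactant side; ×3 to match 3 CH4(g) in the target): (-3)·(-74.8) = +224.4 kJ/mol
(3) reversed and × 3 (reverse to put C2H4(g) on the product side; ×3 to match 3 C2H4(g) in the target): (-3)·(-1410.9) = +4232.7 kJ/mol
(4) reversed: +84.7 kJ/mol
(5) × 2: (2)·(-1559.7) = -3119.4 kJ/mol
By Hess's law, ΔH_rxn = (-787.0) + (+224.4) + (+4232.7) + (+84.7) + (-3119.4) = 635.4 kJ/mol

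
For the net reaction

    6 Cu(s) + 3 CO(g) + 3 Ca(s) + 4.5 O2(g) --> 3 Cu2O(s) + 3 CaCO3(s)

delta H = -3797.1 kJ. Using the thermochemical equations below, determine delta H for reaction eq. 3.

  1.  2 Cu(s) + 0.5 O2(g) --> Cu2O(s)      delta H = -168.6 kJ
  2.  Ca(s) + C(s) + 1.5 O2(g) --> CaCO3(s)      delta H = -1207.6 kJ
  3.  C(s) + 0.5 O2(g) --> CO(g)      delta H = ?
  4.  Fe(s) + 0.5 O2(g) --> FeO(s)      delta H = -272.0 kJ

delta H = -110.5 kJ

eq. 1 × 3 (scale by 3 for the 3 Cu2O(s)): (3)·(-168.6) = -505.8 kJ
eq. 2 × 3 (×3 to match 3 CaCO3(s) in the target): (3)·(-1207.6) = -3622.8 kJ
eq. 3 reversed and × 3 (CO(g) must end up as a reactant; ×3 to match 3 CO(g) in the target): contributes −3·x
eq. 4: not needed (Fe(s) appears nowhere else).
-3797.1 = (-505.8) + (-3622.8) − 3·x
x = (-3797.1 − (-4128.6)) / (-3) = -110.5 kJ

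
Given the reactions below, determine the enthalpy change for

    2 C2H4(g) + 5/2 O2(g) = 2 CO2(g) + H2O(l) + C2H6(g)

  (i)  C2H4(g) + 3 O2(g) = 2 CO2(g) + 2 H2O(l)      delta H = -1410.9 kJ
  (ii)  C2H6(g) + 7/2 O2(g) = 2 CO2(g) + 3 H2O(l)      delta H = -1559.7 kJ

delta H = -1262.1 kJ

(i) × 2: (2)·(-1410.9) = -2821.8 kJ
(ii) reversed: +1559.7 kJ
delta H = (2)·(-1410.9) + (-1)·(-1559.7) = -1262.1 kJ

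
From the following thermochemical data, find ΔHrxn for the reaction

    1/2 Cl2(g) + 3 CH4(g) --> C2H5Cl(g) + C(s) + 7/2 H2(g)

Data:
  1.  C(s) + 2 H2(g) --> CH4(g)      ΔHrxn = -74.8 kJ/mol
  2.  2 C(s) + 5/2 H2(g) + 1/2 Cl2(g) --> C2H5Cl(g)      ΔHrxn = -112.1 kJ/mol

eq. 1 reversed and × 3: (-3)·(-74.8) = +224.4 kJ/mol
eq. 2 as written: -112.1 kJ/mol
By Hess's law, ΔHrxn = (+224.4) + (-112.1) = 112.3 kJ/mol

ΔHrxn = 112.3 kJ/mol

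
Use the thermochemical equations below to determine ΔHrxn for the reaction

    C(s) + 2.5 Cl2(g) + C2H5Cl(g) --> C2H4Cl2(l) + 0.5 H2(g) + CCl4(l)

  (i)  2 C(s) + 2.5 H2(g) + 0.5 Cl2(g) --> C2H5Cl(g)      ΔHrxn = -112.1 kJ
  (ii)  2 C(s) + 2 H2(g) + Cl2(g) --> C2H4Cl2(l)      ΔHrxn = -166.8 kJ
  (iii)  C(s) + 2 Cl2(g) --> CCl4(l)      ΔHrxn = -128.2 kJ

ΔHrxn = -182.9 kJ

(i) reversed: +112.1 kJ
(ii) as written: -166.8 kJ
(iii) as written: -128.2 kJ
Summing the manipulated equations, ΔHrxn = (-1)·(-112.1) + (1)·(-166.8) + (1)·(-128.2) = -182.9 kJ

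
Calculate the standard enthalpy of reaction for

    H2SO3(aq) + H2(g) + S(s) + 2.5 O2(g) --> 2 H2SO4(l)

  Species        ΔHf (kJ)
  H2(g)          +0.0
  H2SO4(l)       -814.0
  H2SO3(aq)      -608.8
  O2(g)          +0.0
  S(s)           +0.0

ΔH°rxn = -1019.2 kJ

Products: 2·(-814.0) = -1628.0
Reactants: 1·(-608.8) + 1·(+0.0) + 1·(+0.0) + 5/2·(+0.0) = -608.8
ΔH°rxn = (-1628.0) − (-608.8) = -1019.2 kJ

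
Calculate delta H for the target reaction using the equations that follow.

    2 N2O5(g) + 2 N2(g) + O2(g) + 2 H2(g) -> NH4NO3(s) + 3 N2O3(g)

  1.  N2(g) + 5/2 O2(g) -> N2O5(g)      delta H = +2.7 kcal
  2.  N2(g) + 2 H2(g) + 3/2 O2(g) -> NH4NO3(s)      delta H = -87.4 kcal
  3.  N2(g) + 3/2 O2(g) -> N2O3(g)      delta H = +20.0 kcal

delta H = -32.8 kcal

eq. 1 reversed and × 2: (-2)·(+2.7) = -5.4 kcal
eq. 2 as written: -87.4 kcal
eq. 3 × 3: (3)·(+20.0) = +60.0 kcal
delta H = (-5.4) + (-87.4) + (+60.0) = -32.8 kcal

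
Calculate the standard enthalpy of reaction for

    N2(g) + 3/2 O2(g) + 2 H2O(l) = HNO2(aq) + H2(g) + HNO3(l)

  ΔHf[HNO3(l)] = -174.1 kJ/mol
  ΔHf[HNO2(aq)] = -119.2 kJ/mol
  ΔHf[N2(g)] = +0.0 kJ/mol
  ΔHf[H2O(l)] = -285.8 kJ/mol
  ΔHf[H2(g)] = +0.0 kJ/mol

ΔH°rxn = Σ nΔHf°(products) − Σ nΔHf°(reactants).
Products: 1·(-119.2) + 1·(+0.0) + 1·(-174.1) = -293.3
Reactants: 1·(+0.0) + 3/2·(+0.0) + 2·(-285.8) = -571.6
ΔHrxn = (-293.3) − (-571.6) = 278.3 kJ/mol

ΔHrxn = 278.3 kJ/mol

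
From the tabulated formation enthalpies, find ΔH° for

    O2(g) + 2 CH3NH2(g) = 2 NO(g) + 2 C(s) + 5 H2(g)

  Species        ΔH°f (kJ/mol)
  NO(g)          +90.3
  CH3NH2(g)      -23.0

ΔH° = 226.6 kJ/mol

ΔH°rxn = Σ nΔHf°(products) − Σ nΔHf°(reactants).
Products: 2·(+90.3) + 2·(+0.0) + 5·(+0.0) = +180.6
Reactants: 1·(+0.0) + 2·(-23.0) = -46.0
ΔH° = (+180.6) − (-46.0) = 226.6 kJ/mol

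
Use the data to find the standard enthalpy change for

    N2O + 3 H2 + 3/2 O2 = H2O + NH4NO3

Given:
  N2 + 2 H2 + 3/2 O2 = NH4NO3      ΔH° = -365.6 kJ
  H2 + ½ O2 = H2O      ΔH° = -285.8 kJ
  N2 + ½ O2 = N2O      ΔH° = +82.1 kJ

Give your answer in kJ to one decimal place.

ΔH° = -733.5 kJ

equation 1 as written (NH4NO3 already on the product side): -365.6 kJ
equation 2 as written (H2O already on the product side): -285.8 kJ
equation 3 reversed (reverse to put N2O on the reactant side): -82.1 kJ
ΔH° = (-365.6) + (-285.8) + (-82.1) = -733.5 kJ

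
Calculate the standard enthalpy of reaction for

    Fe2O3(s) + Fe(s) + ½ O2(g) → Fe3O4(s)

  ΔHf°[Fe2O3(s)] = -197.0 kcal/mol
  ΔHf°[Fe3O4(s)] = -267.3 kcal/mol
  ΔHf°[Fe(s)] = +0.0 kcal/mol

Products: 1·(-267.3) = -267.3
Reactants: 1·(-197.0) + 1·(+0.0) + 1/2·(+0.0) = -197.0
ΔH°rxn = (-267.3) − (-197.0) = -70.3 kcal/mol

ΔH°rxn = -70.3 kcal/mol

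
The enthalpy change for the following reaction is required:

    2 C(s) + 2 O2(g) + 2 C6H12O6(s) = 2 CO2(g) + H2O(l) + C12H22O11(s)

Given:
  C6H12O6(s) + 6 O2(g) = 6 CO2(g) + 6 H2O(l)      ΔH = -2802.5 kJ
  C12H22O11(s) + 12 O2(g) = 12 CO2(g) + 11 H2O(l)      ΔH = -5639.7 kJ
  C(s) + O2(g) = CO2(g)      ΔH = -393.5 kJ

equation 1 × 2 (×2 to match 2 C6H12O6(s) in the target): (2)·(-2802.5) = -5605.0 kJ
equation 2 reversed (reverse to put C12H22O11(s) on the product side): +5639.7 kJ
equation 3 × 2 (scale by 2 for the 2 C(s)): (2)·(-393.5) = -787.0 kJ
Summing the manipulated equations, ΔH = (-5605.0) + (+5639.7) + (-787.0) = -752.3 kJ

ΔH = -752.3 kJ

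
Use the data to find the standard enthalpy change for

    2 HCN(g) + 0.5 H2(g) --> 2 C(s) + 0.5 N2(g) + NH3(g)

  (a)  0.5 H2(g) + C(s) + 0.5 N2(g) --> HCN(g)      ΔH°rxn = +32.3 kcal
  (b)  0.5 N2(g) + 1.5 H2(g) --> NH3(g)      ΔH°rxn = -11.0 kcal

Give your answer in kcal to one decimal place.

ΔH°rxn = -75.6 kcal

(a) reversed and × 2 (HCN(g) must end up as a reactant; scale by 2 for the 2 HCN(g)): (-2)·(+32.3) = -64.6 kcal
(b) as written (NH3(g) already on the product side): -11.0 kcal
ΔH°rxn = (-64.6) + (-11.0) = -75.6 kcal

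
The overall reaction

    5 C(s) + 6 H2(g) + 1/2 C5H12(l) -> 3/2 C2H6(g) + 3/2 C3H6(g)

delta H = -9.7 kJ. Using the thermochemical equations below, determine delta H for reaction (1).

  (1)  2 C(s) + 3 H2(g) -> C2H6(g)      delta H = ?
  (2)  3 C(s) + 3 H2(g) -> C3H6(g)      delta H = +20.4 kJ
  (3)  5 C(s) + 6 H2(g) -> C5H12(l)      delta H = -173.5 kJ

delta H = -84.7 kJ

(1) × 3/2: contributes 3/2·x
(2) × 3/2: (3/2)·(+20.4) = +30.6 kJ
(3) reversed and × 1/2: (-1/2)·(-173.5) = +86.75 kJ
-9.7 = (+30.6) + (+86.75) + 3/2·x
x = (-9.7 − (+117.35)) / (3/2) = -84.7 kJ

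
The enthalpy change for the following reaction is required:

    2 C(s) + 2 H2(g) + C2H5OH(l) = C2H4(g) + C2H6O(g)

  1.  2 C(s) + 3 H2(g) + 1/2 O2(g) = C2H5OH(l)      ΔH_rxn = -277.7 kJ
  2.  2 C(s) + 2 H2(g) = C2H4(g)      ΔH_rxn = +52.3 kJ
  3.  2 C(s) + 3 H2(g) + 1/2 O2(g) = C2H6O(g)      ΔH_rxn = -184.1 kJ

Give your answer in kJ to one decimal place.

ΔH_rxn = 145.9 kJ

eq. 1 reversed: +277.7 kJ
eq. 2 as written: +52.3 kJ
eq. 3 as written: -184.1 kJ
By Hess's law, ΔH_rxn = (+277.7) + (+52.3) + (-184.1) = 145.9 kJ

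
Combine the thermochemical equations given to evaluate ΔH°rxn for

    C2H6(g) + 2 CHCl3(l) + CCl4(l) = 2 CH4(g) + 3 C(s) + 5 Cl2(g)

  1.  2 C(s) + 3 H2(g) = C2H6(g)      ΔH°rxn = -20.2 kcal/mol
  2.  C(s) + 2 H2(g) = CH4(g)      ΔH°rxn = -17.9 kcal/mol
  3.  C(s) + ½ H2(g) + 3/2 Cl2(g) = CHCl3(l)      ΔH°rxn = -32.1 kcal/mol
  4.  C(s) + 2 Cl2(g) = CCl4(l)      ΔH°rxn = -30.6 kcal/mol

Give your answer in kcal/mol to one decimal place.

eq. 1 reversed: +20.2 kcal/mol
eq. 2 × 2: (2)·(-17.9) = -35.8 kcal/mol
eq. 3 reversed and × 2: (-2)·(-32.1) = +64.2 kcal/mol
eq. 4 reversed: +30.6 kcal/mol
ΔH°rxn = (-1)·(-20.2) + (2)·(-17.9) + (-2)·(-32.1) + (-1)·(-30.6) = 79.2 kcal/mol

ΔH°rxn = 79.2 kcal/mol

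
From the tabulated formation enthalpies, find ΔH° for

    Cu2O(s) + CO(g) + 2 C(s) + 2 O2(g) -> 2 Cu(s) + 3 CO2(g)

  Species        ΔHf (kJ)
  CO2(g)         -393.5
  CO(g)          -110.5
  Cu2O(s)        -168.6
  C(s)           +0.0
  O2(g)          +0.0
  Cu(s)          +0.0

Products: 2·(+0.0) + 3·(-393.5) = -1180.5
Reactants: 1·(-168.6) + 1·(-110.5) + 2·(+0.0) + 2·(+0.0) = -279.1
ΔH° = (-1180.5) − (-279.1) = -901.4 kJ

ΔH° = -901.4 kJ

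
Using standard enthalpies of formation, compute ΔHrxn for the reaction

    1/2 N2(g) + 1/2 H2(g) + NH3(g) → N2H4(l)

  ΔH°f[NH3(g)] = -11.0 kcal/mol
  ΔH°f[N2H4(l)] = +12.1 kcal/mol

ΔHrxn = 23.1 kcal/mol

Products: 1·(+12.1) = +12.1
Reactants: 1/2·(+0.0) + 1/2·(+0.0) + 1·(-11.0) = -11.0
ΔHrxn = (+12.1) − (-11.0) = 23.1 kcal/mol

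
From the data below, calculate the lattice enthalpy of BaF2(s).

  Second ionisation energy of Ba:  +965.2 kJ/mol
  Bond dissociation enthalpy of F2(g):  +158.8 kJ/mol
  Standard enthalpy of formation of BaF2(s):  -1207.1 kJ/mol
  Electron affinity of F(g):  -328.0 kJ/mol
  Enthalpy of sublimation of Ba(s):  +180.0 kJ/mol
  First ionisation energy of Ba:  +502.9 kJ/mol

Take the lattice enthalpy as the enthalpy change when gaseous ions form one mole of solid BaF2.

ΔHf° = 1·ΔHsub + 1·(ΣIE) + 1·D(F2) + 2·EA + U
-1207.1 = 1·(+180.0) + 1·(+1468.1) + 1·(+158.8) + 2·(-328.0) + U
U = -1207.1 − (+1150.9) = -2358.0 kJ/mol

U = -2358.0 kJ/mol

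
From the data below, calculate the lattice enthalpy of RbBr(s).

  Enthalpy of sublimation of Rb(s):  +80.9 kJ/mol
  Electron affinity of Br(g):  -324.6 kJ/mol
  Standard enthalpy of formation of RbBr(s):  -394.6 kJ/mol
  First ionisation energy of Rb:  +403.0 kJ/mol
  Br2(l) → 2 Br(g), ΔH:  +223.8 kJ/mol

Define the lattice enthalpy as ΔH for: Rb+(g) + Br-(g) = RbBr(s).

ΔHf° = 1·ΔHsub + 1·(ΣIE) + 1/2·D(Br2) + 1·EA + U
-394.6 = 1·(+80.9) + 1·(+403.0) + 1/2·(+223.8) + 1·(-324.6) + U
U = -394.6 − (+271.2) = -665.8 kJ/mol

U = -665.8 kJ/mol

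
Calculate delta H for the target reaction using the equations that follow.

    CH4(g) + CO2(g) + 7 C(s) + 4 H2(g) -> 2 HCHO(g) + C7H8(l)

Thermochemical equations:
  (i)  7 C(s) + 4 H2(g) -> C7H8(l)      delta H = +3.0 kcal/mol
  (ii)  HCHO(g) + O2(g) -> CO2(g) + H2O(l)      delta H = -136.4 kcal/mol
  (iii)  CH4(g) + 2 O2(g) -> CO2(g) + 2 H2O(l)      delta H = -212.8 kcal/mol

delta H = 63.0 kcal/mol

(i) as written (C7H8(l) already on the product side): +3.0 kcal/mol
(ii) reversed and × 2 (reverse to put HCHO(g) on the product side; scale by 2 for the 2 HCHO(g)): (-2)·(-136.4) = +272.8 kcal/mol
(iii) as written (CH4(g) already on the reactant side): -212.8 kcal/mol
Summing the manipulated equations, delta H = (+3.0) + (+272.8) + (-212.8) = 63.0 kcal/mol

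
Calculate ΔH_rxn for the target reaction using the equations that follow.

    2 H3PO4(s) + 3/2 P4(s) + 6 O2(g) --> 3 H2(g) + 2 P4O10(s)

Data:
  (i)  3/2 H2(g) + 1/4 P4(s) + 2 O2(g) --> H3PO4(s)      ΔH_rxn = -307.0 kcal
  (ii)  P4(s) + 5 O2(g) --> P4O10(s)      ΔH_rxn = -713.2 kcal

ΔH_rxn = -812.4 kcal

(i) reversed and × 2 (reverse to put H3PO4(s) on the reactant side; scale by 2 for the 2 H3PO4(s)): (-2)·(-307.0) = +614.0 kcal
(ii) × 2 (scale by 2 for the 2 P4O10(s)): (2)·(-713.2) = -1426.4 kcal
ΔH_rxn = (+614.0) + (-1426.4) = -812.4 kcal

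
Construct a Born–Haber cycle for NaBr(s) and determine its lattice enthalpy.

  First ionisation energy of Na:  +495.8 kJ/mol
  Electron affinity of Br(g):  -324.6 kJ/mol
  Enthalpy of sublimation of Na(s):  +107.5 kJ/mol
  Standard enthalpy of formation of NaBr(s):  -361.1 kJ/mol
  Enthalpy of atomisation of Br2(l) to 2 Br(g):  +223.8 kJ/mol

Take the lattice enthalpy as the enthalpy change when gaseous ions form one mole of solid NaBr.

U = -751.7 kJ/mol

ΔHf° = 1·ΔHsub + 1·(ΣIE) + 1/2·D(Br2) + 1·EA + U
-361.1 = 1·(+107.5) + 1·(+495.8) + 1/2·(+223.8) + 1·(-324.6) + U
U = -361.1 − (+390.6) = -751.7 kJ/mol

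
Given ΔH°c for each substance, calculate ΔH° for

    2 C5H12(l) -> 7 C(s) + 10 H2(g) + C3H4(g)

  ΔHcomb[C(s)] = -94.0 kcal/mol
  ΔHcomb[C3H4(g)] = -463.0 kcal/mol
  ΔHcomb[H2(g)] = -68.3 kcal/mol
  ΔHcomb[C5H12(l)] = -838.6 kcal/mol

Using ΔH = Σ nΔHc°(reactants) − Σ nΔHc°(products):
= [2·(-838.6)] − [7·(-94.0) + 10·(-68.3) + 1·(-463.0)]
= 126.8 kcal/mol

ΔH° = 126.8 kcal/mol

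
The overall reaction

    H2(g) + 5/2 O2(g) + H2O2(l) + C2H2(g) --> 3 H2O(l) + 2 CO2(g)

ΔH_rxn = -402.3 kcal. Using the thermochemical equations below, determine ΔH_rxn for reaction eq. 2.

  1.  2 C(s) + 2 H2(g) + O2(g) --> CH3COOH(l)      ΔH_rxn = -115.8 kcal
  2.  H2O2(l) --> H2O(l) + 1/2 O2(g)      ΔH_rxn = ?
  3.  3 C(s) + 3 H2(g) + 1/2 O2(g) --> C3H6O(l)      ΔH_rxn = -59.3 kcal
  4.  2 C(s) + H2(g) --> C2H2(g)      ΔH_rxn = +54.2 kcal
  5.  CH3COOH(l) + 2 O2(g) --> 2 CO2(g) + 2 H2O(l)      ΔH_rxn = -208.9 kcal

ΔH_rxn = -23.4 kcal

eq. 1 as written: -115.8 kcal
eq. 2 as written (H2O2(l) already on the reactant side): contributes x
eq. 3: not needed (C3H6O(l) appears nowhere else).
eq. 4 reversed (reverse to put C2H2(g) on the reactant side): -54.2 kcal
eq. 5 as written (CO2(g) already on the product side): -208.9 kcal
-402.3 = (-115.8) + (-54.2) + (-208.9) + x
x = (-402.3 − (-378.9)) / (1) = -23.4 kcal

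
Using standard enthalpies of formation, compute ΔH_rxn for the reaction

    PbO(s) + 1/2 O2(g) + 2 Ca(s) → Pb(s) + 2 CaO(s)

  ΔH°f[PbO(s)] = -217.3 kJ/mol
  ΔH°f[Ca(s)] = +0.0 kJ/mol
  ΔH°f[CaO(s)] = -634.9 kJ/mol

ΔH_rxn = -1052.5 kJ/mol

Products: 1·(+0.0) + 2·(-634.9) = -1269.8
Reactants: 1·(-217.3) + 1/2·(+0.0) + 2·(+0.0) = -217.3
ΔH_rxn = (-1269.8) − (-217.3) = -1052.5 kJ/mol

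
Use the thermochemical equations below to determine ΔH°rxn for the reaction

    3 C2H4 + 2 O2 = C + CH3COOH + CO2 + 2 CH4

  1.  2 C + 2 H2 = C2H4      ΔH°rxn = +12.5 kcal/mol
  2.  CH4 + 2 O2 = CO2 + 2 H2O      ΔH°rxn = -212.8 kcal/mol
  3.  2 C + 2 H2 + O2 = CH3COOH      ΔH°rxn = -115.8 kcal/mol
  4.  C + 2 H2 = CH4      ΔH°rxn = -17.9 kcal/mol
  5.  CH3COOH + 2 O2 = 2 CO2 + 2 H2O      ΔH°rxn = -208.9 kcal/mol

ΔH°rxn = -283.1 kcal/mol

eq. 1 reversed and × 3 (C2H4 must end up as a reactant; ×3 to match 3 C2H4 in the target): (-3)·(+12.5) = -37.5 kcal/mol
eq. 2 reversed: +212.8 kcal/mol
eq. 3 × 2: (2)·(-115.8) = -231.6 kcal/mol
eq. 4 as written: -17.9 kcal/mol
eq. 5 as written: -208.9 kcal/mol
By Hess's law, ΔH°rxn = (-37.5) + (+212.8) + (-231.6) + (-17.9) + (-208.9) = -283.1 kcal/mol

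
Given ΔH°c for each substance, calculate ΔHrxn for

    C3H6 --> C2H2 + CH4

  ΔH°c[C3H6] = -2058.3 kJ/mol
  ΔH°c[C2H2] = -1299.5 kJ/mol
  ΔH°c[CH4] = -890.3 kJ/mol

Using ΔH = Σ nΔHc°(reactants) − Σ nΔHc°(products):
= [1·(-2058.3)] − [1·(-1299.5) + 1·(-890.3)]
= 131.5 kJ/mol

ΔHrxn = 131.5 kJ/mol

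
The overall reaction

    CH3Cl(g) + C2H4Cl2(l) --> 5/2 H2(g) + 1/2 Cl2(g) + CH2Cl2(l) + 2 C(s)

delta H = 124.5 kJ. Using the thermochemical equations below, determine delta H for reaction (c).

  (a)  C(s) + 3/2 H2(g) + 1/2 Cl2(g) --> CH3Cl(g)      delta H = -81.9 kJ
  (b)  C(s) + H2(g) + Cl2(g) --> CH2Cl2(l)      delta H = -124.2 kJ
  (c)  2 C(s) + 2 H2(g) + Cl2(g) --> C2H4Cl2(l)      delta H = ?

delta H = -166.8 kJ

(a) reversed (reverse to put CH3Cl(g) on the reactant side): +81.9 kJ
(b) as written (CH2Cl2(l) already on the product side): -124.2 kJ
(c) reversed (C2H4Cl2(l) must end up as a reactant): contributes −x
+124.5 = (+81.9) + (-124.2) − x
x = (+124.5 − (-42.3)) / (-1) = -166.8 kJ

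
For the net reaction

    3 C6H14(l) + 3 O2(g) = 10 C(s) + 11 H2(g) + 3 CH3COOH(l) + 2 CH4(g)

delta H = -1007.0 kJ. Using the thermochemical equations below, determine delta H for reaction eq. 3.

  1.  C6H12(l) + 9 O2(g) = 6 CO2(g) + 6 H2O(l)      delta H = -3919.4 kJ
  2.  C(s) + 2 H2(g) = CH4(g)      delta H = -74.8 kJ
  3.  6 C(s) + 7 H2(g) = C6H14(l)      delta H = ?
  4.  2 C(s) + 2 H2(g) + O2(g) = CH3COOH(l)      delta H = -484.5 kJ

delta H = -198.7 kJ

eq. 1: not needed (H2O(l) appears nowhere else).
eq. 2 × 2 (×2 to match 2 CH4(g) in the target): (2)·(-74.8) = -149.6 kJ
eq. 3 reversed and × 3 (C6H14(l) must end up as a reactant; ×3 to match 3 C6H14(l) in the target): contributes −3·x
eq. 4 × 3 (scale by 3 for the 3 CH3COOH(l)): (3)·(-484.5) = -1453.5 kJ
-1007.0 = (-149.6) + (-1453.5) − 3·x
x = (-1007.0 − (-1603.1)) / (-3) = -198.7 kJ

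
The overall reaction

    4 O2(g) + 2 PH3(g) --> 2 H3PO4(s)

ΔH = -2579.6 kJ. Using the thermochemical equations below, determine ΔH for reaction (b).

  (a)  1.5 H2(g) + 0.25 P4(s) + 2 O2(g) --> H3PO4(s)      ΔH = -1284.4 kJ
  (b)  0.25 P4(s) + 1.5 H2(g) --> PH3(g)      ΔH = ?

(a) × 2 (scale by 2 for the 2 H3PO4(s)): (2)·(-1284.4) = -2568.8 kJ
(b) reversed and × 2 (reverse to put PH3(g) on the reactant side; ×2 to match 2 PH3(g) in the target): contributes −2·x
-2579.6 = (-2568.8) − 2·x
x = (-2579.6 − (-2568.8)) / (-2) = 5.4 kJ

ΔH = 5.4 kJ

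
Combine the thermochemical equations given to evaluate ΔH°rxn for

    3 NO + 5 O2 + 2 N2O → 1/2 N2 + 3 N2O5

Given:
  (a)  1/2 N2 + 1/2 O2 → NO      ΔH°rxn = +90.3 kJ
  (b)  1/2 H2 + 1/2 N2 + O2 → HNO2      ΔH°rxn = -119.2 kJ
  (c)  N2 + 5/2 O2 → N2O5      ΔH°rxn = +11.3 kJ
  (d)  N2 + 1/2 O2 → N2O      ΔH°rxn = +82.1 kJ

ΔH°rxn = -401.2 kJ

(a) reversed and × 3: (-3)·(+90.3) = -270.9 kJ
(b): not needed.
(c) × 3: (3)·(+11.3) = +33.9 kJ
(d) reversed and × 2: (-2)·(+82.1) = -164.2 kJ
Since enthalpy is a state function, ΔH°rxn = (-3)·(+90.3) + (3)·(+11.3) + (-2)·(+82.1) = -401.2 kJ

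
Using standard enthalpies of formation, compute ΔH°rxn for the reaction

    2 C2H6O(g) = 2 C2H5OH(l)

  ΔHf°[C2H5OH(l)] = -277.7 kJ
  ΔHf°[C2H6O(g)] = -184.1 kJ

Products: 2·(-277.7) = -555.4
Reactants: 2·(-184.1) = -368.2
ΔH°rxn = (-555.4) − (-368.2) = -187.2 kJ

ΔH°rxn = -187.2 kJ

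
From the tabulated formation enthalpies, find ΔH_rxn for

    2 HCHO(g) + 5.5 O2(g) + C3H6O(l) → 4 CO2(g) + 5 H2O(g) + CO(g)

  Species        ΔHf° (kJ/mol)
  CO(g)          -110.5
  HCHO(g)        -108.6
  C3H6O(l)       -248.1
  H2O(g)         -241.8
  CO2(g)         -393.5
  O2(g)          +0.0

ΔH_rxn = -2428.2 kJ/mol

ΔH°rxn = Σ nΔHf°(products) − Σ nΔHf°(reactants).
Products: 4·(-393.5) + 5·(-241.8) + 1·(-110.5) = -2893.5
Reactants: 2·(-108.6) + 11/2·(+0.0) + 1·(-248.1) = -465.3
ΔH_rxn = (-2893.5) − (-465.3) = -2428.2 kJ/mol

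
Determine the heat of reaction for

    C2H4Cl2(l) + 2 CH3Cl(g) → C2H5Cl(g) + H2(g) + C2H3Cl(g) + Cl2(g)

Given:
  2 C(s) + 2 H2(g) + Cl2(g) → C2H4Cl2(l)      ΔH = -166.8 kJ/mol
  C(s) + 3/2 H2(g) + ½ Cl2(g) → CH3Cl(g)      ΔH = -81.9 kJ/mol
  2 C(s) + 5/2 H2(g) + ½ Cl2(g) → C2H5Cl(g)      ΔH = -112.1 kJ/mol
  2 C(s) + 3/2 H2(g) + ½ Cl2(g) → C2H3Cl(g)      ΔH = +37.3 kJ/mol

ΔH = 255.8 kJ/mol

equation 1 reversed: +166.8 kJ/mol
equation 2 reversed and × 2: (-2)·(-81.9) = +163.8 kJ/mol
equation 3 as written: -112.1 kJ/mol
equation 4 as written: +37.3 kJ/mol
Combining the equations, ΔH = (-1)·(-166.8) + (-2)·(-81.9) + (1)·(-112.1) + (1)·(+37.3) = 255.8 kJ/mol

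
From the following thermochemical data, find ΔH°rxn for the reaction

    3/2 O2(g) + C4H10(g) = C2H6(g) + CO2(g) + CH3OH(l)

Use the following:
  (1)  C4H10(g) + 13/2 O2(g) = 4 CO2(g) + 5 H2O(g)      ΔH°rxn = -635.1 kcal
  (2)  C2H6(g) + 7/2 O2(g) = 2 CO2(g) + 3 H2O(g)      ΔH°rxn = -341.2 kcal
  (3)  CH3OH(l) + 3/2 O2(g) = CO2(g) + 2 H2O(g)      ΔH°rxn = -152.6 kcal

(1) as written (C4H10(g) already on the reactant side): -635.1 kcal
(2) reversed (reverse to put C2H6(g) on the product side): +341.2 kcal
(3) reversed (reverse to put CH3OH(l) on the product side): +152.6 kcal
ΔH°rxn = (1)·(-635.1) + (-1)·(-341.2) + (-1)·(-152.6) = -141.3 kcal

ΔH°rxn = -141.3 kcal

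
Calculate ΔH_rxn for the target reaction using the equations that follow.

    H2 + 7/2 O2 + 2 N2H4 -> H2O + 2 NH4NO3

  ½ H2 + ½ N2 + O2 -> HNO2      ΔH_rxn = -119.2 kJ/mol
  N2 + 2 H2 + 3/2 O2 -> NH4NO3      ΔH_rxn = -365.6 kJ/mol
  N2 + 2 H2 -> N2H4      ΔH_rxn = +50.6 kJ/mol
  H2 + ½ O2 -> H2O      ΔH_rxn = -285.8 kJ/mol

ΔH_rxn = -1118.2 kJ/mol

equation 1: not needed (HNO2 appears nowhere else).
equation 2 × 2 (scale by 2 for the 2 NH4NO3): (2)·(-365.6) = -731.2 kJ/mol
equation 3 reversed and × 2 (reverse to put N2H4 on the reactant side; ×2 to match 2 N2H4 in the target): (-2)·(+50.6) = -101.2 kJ/mol
equation 4 as written (H2O already on the product side): -285.8 kJ/mol
Since enthalpy is a state function, ΔH_rxn = (2)·(-365.6) + (-2)·(+50.6) + (1)·(-285.8) = -1118.2 kJ/mol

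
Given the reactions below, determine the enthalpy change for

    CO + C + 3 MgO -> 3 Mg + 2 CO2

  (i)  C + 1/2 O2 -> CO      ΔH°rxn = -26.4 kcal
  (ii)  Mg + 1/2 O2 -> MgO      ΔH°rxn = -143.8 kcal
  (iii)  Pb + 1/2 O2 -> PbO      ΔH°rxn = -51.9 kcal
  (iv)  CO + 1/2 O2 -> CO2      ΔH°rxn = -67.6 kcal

ΔH°rxn = 269.8 kcal

(i) as written (C already on the reactant side): -26.4 kcal
(ii) reversed and × 3 (reverse to put MgO on the reactant side; ×3 to match 3 MgO in the target): (-3)·(-143.8) = +431.4 kcal
(iii): not needed (Pb appears nowhere else).
(iv) × 2 (×2 to match 2 CO2 in the target): (2)·(-67.6) = -135.2 kcal
ΔH°rxn = (-26.4) + (+431.4) + (-135.2) = 269.8 kcal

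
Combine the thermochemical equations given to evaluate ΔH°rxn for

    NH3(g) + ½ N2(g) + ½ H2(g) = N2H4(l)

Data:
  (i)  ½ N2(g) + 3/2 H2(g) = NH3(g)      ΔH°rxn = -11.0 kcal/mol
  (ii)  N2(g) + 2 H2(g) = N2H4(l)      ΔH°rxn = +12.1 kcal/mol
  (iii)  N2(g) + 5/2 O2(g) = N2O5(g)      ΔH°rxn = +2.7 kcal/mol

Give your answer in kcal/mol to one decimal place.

(i) reversed: +11.0 kcal/mol
(ii) as written: +12.1 kcal/mol
(iii): not needed.
ΔH°rxn = (-1)·(-11.0) + (1)·(+12.1) = 23.1 kcal/mol

ΔH°rxn = 23.1 kcal/mol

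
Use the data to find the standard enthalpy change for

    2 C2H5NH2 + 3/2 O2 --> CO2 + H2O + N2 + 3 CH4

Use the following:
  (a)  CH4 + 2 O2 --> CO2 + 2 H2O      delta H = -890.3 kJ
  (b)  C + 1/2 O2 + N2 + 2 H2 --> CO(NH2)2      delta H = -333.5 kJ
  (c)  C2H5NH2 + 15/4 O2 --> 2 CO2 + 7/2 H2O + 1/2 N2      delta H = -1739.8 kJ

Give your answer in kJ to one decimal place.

(a) reversed and × 3 (reverse to put CH4 on the product side; ×3 to match 3 CH4 in the target): (-3)·(-890.3) = +2670.9 kJ
(b): not needed (CO(NH2)2 appears nowhere else).
(c) × 2 (scale by 2 for the 2 C2H5NH2): (2)·(-1739.8) = -3479.6 kJ
Since enthalpy is a state function, delta H = (+2670.9) + (-3479.6) = -808.7 kJ

delta H = -808.7 kJ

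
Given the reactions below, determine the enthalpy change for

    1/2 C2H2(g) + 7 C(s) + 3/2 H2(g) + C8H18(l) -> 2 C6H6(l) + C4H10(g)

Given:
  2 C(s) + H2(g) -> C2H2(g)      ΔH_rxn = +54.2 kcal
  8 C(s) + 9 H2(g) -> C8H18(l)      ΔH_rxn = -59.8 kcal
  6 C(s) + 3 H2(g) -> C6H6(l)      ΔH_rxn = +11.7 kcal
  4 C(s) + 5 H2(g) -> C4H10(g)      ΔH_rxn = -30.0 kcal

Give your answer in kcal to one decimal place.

ΔH_rxn = 26.1 kcal

equation 1 reversed and × 1/2: (-1/2)·(+54.2) = -27.1 kcal
equation 2 reversed: +59.8 kcal
equation 3 × 2: (2)·(+11.7) = +23.4 kcal
equation 4 as written: -30.0 kcal
By Hess's law, ΔH_rxn = (-1/2)·(+54.2) + (-1)·(-59.8) + (2)·(+11.7) + (1)·(-30.0) = 26.1 kcal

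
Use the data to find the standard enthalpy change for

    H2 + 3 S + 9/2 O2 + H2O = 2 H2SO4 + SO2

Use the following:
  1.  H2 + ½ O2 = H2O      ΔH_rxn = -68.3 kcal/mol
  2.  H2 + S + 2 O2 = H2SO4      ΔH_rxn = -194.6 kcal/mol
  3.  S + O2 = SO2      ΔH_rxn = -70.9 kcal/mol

eq. 1 reversed: +68.3 kcal/mol
eq. 2 × 2: (2)·(-194.6) = -389.2 kcal/mol
eq. 3 as written: -70.9 kcal/mol
By Hess's law, ΔH_rxn = (-1)·(-68.3) + (2)·(-194.6) + (1)·(-70.9) = -391.8 kcal/mol

ΔH_rxn = -391.8 kcal/mol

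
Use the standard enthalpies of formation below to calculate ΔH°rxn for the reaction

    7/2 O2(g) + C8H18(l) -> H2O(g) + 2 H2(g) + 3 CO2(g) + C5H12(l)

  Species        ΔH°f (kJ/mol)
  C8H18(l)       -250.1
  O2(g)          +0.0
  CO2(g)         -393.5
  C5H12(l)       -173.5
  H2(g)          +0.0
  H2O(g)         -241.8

ΔH°rxn = -1345.7 kJ/mol

ΔH°rxn = Σ nΔHf°(products) − Σ nΔHf°(reactants).
Products: 1·(-241.8) + 2·(+0.0) + 3·(-393.5) + 1·(-173.5) = -1595.8
Reactants: 7/2·(+0.0) + 1·(-250.1) = -250.1
ΔH°rxn = (-1595.8) − (-250.1) = -1345.7 kJ/mol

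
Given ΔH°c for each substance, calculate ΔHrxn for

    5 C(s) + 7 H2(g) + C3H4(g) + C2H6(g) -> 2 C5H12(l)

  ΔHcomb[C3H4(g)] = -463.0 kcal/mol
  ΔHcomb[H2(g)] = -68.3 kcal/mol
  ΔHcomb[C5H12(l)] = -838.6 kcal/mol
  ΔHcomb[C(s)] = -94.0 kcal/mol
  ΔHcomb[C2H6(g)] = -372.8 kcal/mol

ΔHrxn = -106.7 kcal/mol

With combustion enthalpies, reactants minus products:
= [5·(-94.0) + 7·(-68.3) + 1·(-463.0) + 1·(-372.8)] − [2·(-838.6)]
= -106.7 kcal/mol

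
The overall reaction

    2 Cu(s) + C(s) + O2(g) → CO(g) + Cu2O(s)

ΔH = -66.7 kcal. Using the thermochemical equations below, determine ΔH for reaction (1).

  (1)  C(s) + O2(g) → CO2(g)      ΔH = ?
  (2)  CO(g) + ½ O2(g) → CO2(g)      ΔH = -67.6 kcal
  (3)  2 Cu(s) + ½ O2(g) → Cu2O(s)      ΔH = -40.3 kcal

(1) as written (C(s) already on the reactant side): contributes x
(2) reversed (reverse to put CO(g) on the product side): +67.6 kcal
(3) as written (Cu2O(s) already on the product side): -40.3 kcal
-66.7 = (+67.6) + (-40.3) + x
x = (-66.7 − (+27.3)) / (1) = -94.0 kcal

ΔH = -94.0 kcal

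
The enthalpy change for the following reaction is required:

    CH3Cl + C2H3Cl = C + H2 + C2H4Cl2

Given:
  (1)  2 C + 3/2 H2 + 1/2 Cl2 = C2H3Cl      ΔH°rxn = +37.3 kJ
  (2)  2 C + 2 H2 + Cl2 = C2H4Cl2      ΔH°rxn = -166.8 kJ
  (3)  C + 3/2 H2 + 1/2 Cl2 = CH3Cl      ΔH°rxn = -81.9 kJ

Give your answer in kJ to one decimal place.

(1) reversed: -37.3 kJ
(2) as written: -166.8 kJ
(3) reversed: +81.9 kJ
Since enthalpy is a state function, ΔH°rxn = (-1)·(+37.3) + (1)·(-166.8) + (-1)·(-81.9) = -122.2 kJ

ΔH°rxn = -122.2 kJ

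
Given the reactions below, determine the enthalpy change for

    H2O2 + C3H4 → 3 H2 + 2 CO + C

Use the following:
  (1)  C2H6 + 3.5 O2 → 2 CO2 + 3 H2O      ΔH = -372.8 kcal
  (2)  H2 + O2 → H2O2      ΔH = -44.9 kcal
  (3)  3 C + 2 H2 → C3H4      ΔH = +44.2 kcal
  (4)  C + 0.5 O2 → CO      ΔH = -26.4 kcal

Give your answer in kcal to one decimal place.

ΔH = -52.1 kcal

(1): not needed.
(2) reversed: +44.9 kcal
(3) reversed: -44.2 kcal
(4) × 2: (2)·(-26.4) = -52.8 kcal
ΔH = (-1)·(-44.9) + (-1)·(+44.2) + (2)·(-26.4) = -52.1 kcal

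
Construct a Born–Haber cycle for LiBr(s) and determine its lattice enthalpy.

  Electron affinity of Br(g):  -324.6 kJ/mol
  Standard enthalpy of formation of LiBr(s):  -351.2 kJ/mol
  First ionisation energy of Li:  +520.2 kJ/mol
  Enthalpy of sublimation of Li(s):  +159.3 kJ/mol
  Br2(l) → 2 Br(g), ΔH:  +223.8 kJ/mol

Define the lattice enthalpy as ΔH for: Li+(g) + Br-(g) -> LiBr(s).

ΔHf° = 1·ΔHsub + 1·(ΣIE) + 1/2·D(Br2) + 1·EA + U
-351.2 = 1·(+159.3) + 1·(+520.2) + 1/2·(+223.8) + 1·(-324.6) + U
U = -351.2 − (+466.8) = -818.0 kJ/mol

U = -818.0 kJ/mol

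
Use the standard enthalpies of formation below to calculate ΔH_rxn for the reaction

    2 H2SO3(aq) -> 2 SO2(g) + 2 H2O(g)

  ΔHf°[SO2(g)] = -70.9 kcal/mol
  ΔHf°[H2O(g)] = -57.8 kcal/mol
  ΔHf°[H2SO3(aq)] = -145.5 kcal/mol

ΔH°rxn = Σ nΔHf°(products) − Σ nΔHf°(reactants).
Products: 2·(-70.9) + 2·(-57.8) = -257.4
Reactants: 2·(-145.5) = -291.0
ΔH_rxn = (-257.4) − (-291.0) = 33.6 kcal/mol

ΔH_rxn = 33.6 kcal/mol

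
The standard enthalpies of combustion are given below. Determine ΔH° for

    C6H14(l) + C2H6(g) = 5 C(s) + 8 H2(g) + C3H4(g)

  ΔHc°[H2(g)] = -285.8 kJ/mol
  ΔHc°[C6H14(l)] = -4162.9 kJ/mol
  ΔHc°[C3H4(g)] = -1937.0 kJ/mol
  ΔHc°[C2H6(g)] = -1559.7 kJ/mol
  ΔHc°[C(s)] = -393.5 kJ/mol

ΔH° = 468.3 kJ/mol

With combustion enthalpies, reactants minus products:
= [1·(-4162.9) + 1·(-1559.7)] − [5·(-393.5) + 8·(-285.8) + 1·(-1937.0)]
= 468.3 kJ/mol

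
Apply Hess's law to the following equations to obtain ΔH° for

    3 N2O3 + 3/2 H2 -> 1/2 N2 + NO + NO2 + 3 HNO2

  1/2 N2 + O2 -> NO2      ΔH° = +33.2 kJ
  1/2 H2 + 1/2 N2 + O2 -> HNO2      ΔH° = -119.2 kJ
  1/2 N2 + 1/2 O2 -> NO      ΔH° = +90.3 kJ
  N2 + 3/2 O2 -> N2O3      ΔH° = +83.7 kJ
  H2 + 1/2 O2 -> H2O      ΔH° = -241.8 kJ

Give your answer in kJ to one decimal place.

equation 1 as written (NO2 already on the product side): +33.2 kJ
equation 2 × 3 (scale by 3 for the 3 HNO2): (3)·(-119.2) = -357.6 kJ
equation 3 as written (NO already on the product side): +90.3 kJ
equation 4 reversed and × 3 (reverse to put N2O3 on the reactant side; scale by 3 for the 3 N2O3): (-3)·(+83.7) = -251.1 kJ
equation 5: not needed (H2O appears nowhere else).
Since enthalpy is a state function, ΔH° = (+33.2) + (-357.6) + (+90.3) + (-251.1) = -485.2 kJ

ΔH° = -485.2 kJ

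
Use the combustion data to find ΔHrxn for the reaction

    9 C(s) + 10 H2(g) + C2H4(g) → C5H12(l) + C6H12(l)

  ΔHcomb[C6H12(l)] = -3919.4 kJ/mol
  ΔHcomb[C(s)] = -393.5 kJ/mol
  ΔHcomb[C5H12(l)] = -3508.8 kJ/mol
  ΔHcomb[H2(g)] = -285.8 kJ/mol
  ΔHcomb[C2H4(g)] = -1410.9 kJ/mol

With combustion enthalpies, reactants minus products:
= [9·(-393.5) + 10·(-285.8) + 1·(-1410.9)] − [1·(-3508.8) + 1·(-3919.4)]
= -382.2 kJ/mol

ΔHrxn = -382.2 kJ/mol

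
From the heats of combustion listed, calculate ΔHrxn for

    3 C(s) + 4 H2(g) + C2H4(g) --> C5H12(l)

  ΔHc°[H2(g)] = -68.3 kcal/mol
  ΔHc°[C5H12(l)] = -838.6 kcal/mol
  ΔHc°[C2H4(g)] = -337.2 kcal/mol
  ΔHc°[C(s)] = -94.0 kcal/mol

ΔHrxn = -53.8 kcal/mol

Using ΔH = Σ nΔHc°(reactants) − Σ nΔHc°(products):
= [3·(-94.0) + 4·(-68.3) + 1·(-337.2)] − [1·(-838.6)]
= -53.8 kcal/mol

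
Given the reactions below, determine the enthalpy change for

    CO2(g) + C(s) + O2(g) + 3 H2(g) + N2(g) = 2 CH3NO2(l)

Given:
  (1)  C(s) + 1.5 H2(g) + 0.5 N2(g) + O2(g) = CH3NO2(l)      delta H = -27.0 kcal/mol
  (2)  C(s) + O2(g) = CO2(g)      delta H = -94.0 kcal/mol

delta H = 40.0 kcal/mol

(1) × 2 (×2 to match 2 CH3NO2(l) in the target): (2)·(-27.0) = -54.0 kcal/mol
(2) reversed (reverse to put CO2(g) on the reactant side): +94.0 kcal/mol
delta H = (-54.0) + (+94.0) = 40.0 kcal/mol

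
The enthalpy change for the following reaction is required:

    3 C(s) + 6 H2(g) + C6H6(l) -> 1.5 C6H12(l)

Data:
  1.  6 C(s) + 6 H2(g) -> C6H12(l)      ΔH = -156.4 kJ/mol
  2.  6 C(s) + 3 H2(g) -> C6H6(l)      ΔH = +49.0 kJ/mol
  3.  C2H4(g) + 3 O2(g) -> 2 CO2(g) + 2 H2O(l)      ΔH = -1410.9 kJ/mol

ΔH = -283.6 kJ/mol

eq. 1 × 3/2: (3/2)·(-156.4) = -234.6 kJ/mol
eq. 2 reversed: -49.0 kJ/mol
eq. 3: not needed.
ΔH = (-234.6) + (-49.0) = -283.6 kJ/mol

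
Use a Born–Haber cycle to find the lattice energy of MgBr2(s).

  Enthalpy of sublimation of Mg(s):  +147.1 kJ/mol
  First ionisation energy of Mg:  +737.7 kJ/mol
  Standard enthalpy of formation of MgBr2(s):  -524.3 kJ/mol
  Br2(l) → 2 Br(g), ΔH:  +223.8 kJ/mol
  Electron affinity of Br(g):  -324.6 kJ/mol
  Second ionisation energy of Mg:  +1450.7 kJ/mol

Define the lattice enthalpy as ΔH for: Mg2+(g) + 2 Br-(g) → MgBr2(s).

ΔHf° = 1·ΔHsub + 1·(ΣIE) + 1·D(Br2) + 2·EA + U
-524.3 = 1·(+147.1) + 1·(+2188.4) + 1·(+223.8) + 2·(-324.6) + U
U = -524.3 − (+1910.1) = -2434.4 kJ/mol

U = -2434.4 kJ/mol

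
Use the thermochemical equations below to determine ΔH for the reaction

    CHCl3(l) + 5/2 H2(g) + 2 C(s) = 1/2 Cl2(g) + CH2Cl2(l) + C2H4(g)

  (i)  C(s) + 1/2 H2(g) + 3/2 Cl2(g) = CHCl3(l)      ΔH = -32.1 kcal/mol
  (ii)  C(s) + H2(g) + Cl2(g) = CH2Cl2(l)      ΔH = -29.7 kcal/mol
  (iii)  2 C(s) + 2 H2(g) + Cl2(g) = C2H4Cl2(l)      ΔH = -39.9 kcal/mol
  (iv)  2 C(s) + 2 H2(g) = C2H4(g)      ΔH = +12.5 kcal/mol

ΔH = 14.9 kcal/mol

(i) reversed: +32.1 kcal/mol
(ii) as written: -29.7 kcal/mol
(iii): not needed.
(iv) as written: +12.5 kcal/mol
By Hess's law, ΔH = (-1)·(-32.1) + (1)·(-29.7) + (1)·(+12.5) = 14.9 kcal/mol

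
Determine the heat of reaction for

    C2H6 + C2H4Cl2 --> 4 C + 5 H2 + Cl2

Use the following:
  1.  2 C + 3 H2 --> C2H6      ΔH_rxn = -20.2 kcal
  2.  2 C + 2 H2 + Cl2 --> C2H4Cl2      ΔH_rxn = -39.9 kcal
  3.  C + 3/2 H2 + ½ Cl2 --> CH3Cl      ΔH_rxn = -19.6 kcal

ΔH_rxn = 60.1 kcal

eq. 1 reversed: +20.2 kcal
eq. 2 reversed: +39.9 kcal
eq. 3: not needed.
ΔH_rxn = (-1)·(-20.2) + (-1)·(-39.9) = 60.1 kcal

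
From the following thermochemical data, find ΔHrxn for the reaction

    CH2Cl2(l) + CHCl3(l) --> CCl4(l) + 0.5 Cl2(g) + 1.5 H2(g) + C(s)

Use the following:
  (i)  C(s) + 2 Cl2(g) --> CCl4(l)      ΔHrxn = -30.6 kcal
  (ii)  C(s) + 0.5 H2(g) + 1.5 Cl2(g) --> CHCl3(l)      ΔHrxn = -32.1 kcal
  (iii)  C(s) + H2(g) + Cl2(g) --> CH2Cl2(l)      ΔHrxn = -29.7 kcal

ΔHrxn = 31.2 kcal

(i) as written (CCl4(l) already on the product side): -30.6 kcal
(ii) reversed (CHCl3(l) must end up as a reactant): +32.1 kcal
(iii) reversed (reverse to put CH2Cl2(l) on the reactant side): +29.7 kcal
Since enthalpy is a state function, ΔHrxn = (1)·(-30.6) + (-1)·(-32.1) + (-1)·(-29.7) = 31.2 kcal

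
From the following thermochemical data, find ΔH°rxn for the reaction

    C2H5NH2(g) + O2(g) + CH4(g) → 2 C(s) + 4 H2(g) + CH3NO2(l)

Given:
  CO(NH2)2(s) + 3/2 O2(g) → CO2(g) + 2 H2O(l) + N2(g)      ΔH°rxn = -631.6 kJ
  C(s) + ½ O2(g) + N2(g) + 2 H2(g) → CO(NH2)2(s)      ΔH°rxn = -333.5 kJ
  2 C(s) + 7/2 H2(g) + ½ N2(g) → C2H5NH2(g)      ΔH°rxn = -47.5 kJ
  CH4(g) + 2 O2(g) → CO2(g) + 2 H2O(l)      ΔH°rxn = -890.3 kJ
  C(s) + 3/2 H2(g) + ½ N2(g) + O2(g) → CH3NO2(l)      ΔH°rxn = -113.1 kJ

ΔH°rxn = 9.2 kJ

equation 1 reversed: +631.6 kJ
equation 2 reversed: +333.5 kJ
equation 3 reversed: +47.5 kJ
equation 4 as written: -890.3 kJ
equation 5 as written: -113.1 kJ
Summing the manipulated equations, ΔH°rxn = (+631.6) + (+333.5) + (+47.5) + (-890.3) + (-113.1) = 9.2 kJ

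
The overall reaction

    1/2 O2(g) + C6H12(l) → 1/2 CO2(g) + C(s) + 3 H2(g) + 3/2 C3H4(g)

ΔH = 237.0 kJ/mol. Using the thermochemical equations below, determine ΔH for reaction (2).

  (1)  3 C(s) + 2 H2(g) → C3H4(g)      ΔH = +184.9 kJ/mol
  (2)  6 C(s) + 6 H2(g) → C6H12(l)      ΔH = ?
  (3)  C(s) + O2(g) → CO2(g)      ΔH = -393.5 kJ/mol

ΔH = -156.4 kJ/mol

(1) × 3/2: (3/2)·(+184.9) = +277.35 kJ/mol
(2) reversed: contributes −x
(3) × 1/2: (1/2)·(-393.5) = -196.75 kJ/mol
+237.0 = (+277.35) + (-196.75) − x
x = (+237.0 − (+80.6)) / (-1) = -156.4 kJ/mol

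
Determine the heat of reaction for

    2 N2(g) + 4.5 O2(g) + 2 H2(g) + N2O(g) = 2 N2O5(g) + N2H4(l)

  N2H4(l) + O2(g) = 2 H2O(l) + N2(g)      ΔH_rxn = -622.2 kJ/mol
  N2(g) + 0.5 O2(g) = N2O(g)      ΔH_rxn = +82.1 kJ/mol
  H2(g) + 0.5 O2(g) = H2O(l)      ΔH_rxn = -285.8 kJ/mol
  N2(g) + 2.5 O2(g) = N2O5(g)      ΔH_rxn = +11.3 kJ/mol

equation 1 reversed (reverse to put N2H4(l) on the product side): +622.2 kJ/mol
equation 2 reversed (reverse to put N2O(g) on the reactant side): -82.1 kJ/mol
equation 3 × 2 (scale by 2 for the 2 H2(g)): (2)·(-285.8) = -571.6 kJ/mol
equation 4 × 2 (scale by 2 for the 2 N2O5(g)): (2)·(+11.3) = +22.6 kJ/mol
ΔH_rxn = (-1)·(-622.2) + (-1)·(+82.1) + (2)·(-285.8) + (2)·(+11.3) = -8.9 kJ/mol

ΔH_rxn = -8.9 kJ/mol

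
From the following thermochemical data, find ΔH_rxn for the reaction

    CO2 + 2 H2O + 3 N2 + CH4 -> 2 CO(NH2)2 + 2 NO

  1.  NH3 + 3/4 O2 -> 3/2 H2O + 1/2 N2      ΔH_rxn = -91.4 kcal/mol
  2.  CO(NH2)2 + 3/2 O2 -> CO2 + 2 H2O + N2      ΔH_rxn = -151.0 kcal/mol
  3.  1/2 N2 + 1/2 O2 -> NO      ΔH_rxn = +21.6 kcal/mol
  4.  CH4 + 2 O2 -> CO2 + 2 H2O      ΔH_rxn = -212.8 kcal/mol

ΔH_rxn = 132.4 kcal/mol

eq. 1: not needed (NH3 appears nowhere else).
eq. 2 reversed and × 2 (CO(NH2)2 must end up as a product; ×2 to match 2 CO(NH2)2 in the target): (-2)·(-151.0) = +302.0 kcal/mol
eq. 3 × 2 (scale by 2 for the 2 NO): (2)·(+21.6) = +43.2 kcal/mol
eq. 4 as written (CH4 already on the reactant side): -212.8 kcal/mol
Since enthalpy is a state function, ΔH_rxn = (-2)·(-151.0) + (2)·(+21.6) + (1)·(-212.8) = 132.4 kcal/mol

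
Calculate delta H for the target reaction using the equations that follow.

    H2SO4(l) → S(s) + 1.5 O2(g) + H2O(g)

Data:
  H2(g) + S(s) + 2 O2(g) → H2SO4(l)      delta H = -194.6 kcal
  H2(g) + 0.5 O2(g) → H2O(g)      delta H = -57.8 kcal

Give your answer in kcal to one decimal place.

equation 1 reversed (H2SO4(l) must end up as a reactant): +194.6 kcal
equation 2 as written (H2O(g) already on the product side): -57.8 kcal
By Hess's law, delta H = (+194.6) + (-57.8) = 136.8 kcal

delta H = 136.8 kcal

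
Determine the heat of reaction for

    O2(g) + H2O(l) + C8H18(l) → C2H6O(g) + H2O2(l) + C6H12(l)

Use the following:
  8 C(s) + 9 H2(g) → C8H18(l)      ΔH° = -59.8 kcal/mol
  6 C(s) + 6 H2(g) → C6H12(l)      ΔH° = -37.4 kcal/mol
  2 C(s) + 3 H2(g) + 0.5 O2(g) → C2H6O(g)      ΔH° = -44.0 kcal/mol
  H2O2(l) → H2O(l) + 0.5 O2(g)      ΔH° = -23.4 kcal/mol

ΔH° = 1.8 kcal/mol

equation 1 reversed: +59.8 kcal/mol
equation 2 as written: -37.4 kcal/mol
equation 3 as written: -44.0 kcal/mol
equation 4 reversed: +23.4 kcal/mol
ΔH° = (+59.8) + (-37.4) + (-44.0) + (+23.4) = 1.8 kcal/mol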